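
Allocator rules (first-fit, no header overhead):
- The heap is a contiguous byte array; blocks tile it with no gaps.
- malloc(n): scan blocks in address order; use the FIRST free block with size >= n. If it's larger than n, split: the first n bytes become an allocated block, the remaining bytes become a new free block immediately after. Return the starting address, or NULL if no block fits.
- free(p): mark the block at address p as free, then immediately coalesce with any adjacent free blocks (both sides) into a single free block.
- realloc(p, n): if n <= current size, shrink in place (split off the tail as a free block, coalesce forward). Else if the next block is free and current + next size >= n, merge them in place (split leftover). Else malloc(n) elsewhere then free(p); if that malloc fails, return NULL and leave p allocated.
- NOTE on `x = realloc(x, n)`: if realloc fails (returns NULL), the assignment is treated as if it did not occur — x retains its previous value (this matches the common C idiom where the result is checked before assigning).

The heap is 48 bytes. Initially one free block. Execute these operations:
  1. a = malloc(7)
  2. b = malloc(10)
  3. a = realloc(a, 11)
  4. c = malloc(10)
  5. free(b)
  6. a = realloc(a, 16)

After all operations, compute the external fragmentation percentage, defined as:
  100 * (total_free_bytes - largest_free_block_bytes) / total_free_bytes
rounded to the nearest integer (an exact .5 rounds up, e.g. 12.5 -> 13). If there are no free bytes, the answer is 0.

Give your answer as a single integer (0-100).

Op 1: a = malloc(7) -> a = 0; heap: [0-6 ALLOC][7-47 FREE]
Op 2: b = malloc(10) -> b = 7; heap: [0-6 ALLOC][7-16 ALLOC][17-47 FREE]
Op 3: a = realloc(a, 11) -> a = 17; heap: [0-6 FREE][7-16 ALLOC][17-27 ALLOC][28-47 FREE]
Op 4: c = malloc(10) -> c = 28; heap: [0-6 FREE][7-16 ALLOC][17-27 ALLOC][28-37 ALLOC][38-47 FREE]
Op 5: free(b) -> (freed b); heap: [0-16 FREE][17-27 ALLOC][28-37 ALLOC][38-47 FREE]
Op 6: a = realloc(a, 16) -> a = 0; heap: [0-15 ALLOC][16-27 FREE][28-37 ALLOC][38-47 FREE]
Free blocks: [12 10] total_free=22 largest=12 -> 100*(22-12)/22 = 1000/22 ≈ 45.455 -> rounds to 45

Answer: 45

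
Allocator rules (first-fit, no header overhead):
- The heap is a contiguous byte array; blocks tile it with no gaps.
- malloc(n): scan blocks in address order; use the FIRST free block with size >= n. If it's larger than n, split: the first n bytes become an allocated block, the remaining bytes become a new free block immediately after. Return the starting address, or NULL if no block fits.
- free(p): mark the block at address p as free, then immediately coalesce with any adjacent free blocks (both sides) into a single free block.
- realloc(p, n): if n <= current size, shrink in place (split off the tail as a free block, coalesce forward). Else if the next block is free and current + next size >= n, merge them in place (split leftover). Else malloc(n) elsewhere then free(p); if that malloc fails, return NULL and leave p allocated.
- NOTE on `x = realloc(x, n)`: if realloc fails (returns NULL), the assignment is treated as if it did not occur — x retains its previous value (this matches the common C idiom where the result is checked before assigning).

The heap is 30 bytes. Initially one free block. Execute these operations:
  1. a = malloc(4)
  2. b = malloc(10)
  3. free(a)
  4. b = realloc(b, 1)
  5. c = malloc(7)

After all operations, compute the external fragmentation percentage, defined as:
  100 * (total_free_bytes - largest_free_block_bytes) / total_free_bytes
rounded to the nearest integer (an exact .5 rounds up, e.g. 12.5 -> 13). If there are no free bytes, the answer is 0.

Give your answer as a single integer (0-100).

Op 1: a = malloc(4) -> a = 0; heap: [0-3 ALLOC][4-29 FREE]
Op 2: b = malloc(10) -> b = 4; heap: [0-3 ALLOC][4-13 ALLOC][14-29 FREE]
Op 3: free(a) -> (freed a); heap: [0-3 FREE][4-13 ALLOC][14-29 FREE]
Op 4: b = realloc(b, 1) -> b = 4; heap: [0-3 FREE][4-4 ALLOC][5-29 FREE]
Op 5: c = malloc(7) -> c = 5; heap: [0-3 FREE][4-4 ALLOC][5-11 ALLOC][12-29 FREE]
Free blocks: [4 18] total_free=22 largest=18 -> 100*(22-18)/22 = 400/22 ≈ 18.182 -> rounds to 18

Answer: 18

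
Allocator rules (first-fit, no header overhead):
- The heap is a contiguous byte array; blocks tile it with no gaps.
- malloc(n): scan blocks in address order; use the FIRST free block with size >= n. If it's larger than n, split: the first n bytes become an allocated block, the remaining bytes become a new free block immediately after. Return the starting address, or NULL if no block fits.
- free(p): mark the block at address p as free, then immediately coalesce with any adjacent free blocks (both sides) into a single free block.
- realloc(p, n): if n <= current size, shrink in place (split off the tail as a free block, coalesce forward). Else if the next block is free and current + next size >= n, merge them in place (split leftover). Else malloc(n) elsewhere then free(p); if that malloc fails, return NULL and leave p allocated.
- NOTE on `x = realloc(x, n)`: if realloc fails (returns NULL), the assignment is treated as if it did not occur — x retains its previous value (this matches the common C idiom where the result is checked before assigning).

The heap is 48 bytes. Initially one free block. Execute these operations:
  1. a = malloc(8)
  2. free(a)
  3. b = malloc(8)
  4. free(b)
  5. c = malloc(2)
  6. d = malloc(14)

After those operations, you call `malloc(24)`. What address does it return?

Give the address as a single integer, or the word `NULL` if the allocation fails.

Answer: 16

Derivation:
Op 1: a = malloc(8) -> a = 0; heap: [0-7 ALLOC][8-47 FREE]
Op 2: free(a) -> (freed a); heap: [0-47 FREE]
Op 3: b = malloc(8) -> b = 0; heap: [0-7 ALLOC][8-47 FREE]
Op 4: free(b) -> (freed b); heap: [0-47 FREE]
Op 5: c = malloc(2) -> c = 0; heap: [0-1 ALLOC][2-47 FREE]
Op 6: d = malloc(14) -> d = 2; heap: [0-1 ALLOC][2-15 ALLOC][16-47 FREE]
malloc(24): first-fit scan over [0-1 ALLOC][2-15 ALLOC][16-47 FREE] -> 16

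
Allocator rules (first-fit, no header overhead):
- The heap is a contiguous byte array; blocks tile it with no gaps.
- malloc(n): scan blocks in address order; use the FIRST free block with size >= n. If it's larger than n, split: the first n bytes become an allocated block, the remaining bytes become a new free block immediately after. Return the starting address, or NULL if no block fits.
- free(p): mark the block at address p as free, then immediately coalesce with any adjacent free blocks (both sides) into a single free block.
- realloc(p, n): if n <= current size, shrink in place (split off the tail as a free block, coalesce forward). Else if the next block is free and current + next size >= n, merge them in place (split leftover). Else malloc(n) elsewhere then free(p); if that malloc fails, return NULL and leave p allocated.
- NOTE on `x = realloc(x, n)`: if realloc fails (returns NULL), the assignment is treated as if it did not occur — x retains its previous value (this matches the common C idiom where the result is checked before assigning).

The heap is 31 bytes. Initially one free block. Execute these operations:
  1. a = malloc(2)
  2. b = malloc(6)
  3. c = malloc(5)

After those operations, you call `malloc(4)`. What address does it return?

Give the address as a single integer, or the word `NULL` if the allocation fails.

Answer: 13

Derivation:
Op 1: a = malloc(2) -> a = 0; heap: [0-1 ALLOC][2-30 FREE]
Op 2: b = malloc(6) -> b = 2; heap: [0-1 ALLOC][2-7 ALLOC][8-30 FREE]
Op 3: c = malloc(5) -> c = 8; heap: [0-1 ALLOC][2-7 ALLOC][8-12 ALLOC][13-30 FREE]
malloc(4): first-fit scan over [0-1 ALLOC][2-7 ALLOC][8-12 ALLOC][13-30 FREE] -> 13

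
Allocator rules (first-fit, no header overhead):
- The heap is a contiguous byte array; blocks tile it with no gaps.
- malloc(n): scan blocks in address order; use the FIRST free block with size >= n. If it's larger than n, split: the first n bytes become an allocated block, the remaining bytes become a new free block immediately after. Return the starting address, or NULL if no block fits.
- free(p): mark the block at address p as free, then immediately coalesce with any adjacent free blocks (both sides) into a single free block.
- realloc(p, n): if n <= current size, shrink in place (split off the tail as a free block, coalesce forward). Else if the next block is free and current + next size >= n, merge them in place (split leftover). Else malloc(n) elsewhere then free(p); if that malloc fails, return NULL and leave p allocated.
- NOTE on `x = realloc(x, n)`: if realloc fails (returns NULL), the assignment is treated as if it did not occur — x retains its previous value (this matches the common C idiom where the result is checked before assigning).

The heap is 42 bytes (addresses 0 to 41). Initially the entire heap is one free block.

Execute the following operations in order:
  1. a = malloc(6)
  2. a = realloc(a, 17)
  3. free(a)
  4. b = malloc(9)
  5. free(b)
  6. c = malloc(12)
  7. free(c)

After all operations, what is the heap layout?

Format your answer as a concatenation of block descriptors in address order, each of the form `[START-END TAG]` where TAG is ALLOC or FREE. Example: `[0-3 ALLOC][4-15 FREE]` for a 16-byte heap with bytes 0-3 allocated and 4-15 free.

Answer: [0-41 FREE]

Derivation:
Op 1: a = malloc(6) -> a = 0; heap: [0-5 ALLOC][6-41 FREE]
Op 2: a = realloc(a, 17) -> a = 0; heap: [0-16 ALLOC][17-41 FREE]
Op 3: free(a) -> (freed a); heap: [0-41 FREE]
Op 4: b = malloc(9) -> b = 0; heap: [0-8 ALLOC][9-41 FREE]
Op 5: free(b) -> (freed b); heap: [0-41 FREE]
Op 6: c = malloc(12) -> c = 0; heap: [0-11 ALLOC][12-41 FREE]
Op 7: free(c) -> (freed c); heap: [0-41 FREE]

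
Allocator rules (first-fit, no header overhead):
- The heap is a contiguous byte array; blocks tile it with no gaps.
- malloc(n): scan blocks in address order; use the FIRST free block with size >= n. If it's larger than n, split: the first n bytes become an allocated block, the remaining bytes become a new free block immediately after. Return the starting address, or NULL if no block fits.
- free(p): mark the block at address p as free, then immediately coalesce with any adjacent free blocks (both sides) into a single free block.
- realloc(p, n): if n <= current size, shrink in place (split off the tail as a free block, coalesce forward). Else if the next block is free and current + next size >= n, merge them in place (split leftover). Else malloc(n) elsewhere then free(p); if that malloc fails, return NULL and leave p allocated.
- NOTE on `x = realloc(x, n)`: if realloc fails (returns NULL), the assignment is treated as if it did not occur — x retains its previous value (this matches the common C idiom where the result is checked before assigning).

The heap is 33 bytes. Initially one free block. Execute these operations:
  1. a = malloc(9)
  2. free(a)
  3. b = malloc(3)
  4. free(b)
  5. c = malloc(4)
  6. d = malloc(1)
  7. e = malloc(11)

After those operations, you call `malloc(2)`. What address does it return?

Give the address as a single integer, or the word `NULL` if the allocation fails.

Op 1: a = malloc(9) -> a = 0; heap: [0-8 ALLOC][9-32 FREE]
Op 2: free(a) -> (freed a); heap: [0-32 FREE]
Op 3: b = malloc(3) -> b = 0; heap: [0-2 ALLOC][3-32 FREE]
Op 4: free(b) -> (freed b); heap: [0-32 FREE]
Op 5: c = malloc(4) -> c = 0; heap: [0-3 ALLOC][4-32 FREE]
Op 6: d = malloc(1) -> d = 4; heap: [0-3 ALLOC][4-4 ALLOC][5-32 FREE]
Op 7: e = malloc(11) -> e = 5; heap: [0-3 ALLOC][4-4 ALLOC][5-15 ALLOC][16-32 FREE]
malloc(2): first-fit scan over [0-3 ALLOC][4-4 ALLOC][5-15 ALLOC][16-32 FREE] -> 16

Answer: 16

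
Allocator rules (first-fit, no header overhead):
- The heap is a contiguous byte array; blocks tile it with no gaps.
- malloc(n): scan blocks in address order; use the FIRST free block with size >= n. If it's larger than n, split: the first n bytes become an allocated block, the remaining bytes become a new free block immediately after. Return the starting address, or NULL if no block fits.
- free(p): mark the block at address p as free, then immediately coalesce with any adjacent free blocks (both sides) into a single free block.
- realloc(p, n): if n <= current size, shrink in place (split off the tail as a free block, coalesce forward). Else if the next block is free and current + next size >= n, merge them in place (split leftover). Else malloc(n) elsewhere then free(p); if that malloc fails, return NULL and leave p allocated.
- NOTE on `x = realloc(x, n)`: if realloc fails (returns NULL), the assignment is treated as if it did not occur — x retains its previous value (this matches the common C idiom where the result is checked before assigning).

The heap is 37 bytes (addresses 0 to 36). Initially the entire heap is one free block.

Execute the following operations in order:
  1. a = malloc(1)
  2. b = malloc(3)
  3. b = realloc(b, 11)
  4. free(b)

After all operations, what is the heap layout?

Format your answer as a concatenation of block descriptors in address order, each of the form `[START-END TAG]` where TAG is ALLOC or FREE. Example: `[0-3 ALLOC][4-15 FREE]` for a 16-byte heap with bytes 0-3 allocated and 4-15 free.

Answer: [0-0 ALLOC][1-36 FREE]

Derivation:
Op 1: a = malloc(1) -> a = 0; heap: [0-0 ALLOC][1-36 FREE]
Op 2: b = malloc(3) -> b = 1; heap: [0-0 ALLOC][1-3 ALLOC][4-36 FREE]
Op 3: b = realloc(b, 11) -> b = 1; heap: [0-0 ALLOC][1-11 ALLOC][12-36 FREE]
Op 4: free(b) -> (freed b); heap: [0-0 ALLOC][1-36 FREE]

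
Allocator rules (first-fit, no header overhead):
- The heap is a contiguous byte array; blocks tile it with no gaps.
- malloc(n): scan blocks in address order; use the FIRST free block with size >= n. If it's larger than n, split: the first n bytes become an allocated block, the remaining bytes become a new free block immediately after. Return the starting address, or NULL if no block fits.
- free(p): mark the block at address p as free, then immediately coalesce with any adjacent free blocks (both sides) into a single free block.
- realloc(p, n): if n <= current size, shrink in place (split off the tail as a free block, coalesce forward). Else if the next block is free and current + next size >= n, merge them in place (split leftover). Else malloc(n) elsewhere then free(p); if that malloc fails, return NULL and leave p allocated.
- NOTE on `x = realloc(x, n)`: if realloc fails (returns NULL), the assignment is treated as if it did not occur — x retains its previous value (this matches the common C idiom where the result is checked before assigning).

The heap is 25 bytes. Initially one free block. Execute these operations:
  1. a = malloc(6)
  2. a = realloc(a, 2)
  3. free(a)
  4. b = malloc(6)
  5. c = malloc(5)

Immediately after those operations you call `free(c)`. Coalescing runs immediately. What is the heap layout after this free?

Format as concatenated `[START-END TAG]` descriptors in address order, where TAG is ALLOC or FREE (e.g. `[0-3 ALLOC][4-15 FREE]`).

Op 1: a = malloc(6) -> a = 0; heap: [0-5 ALLOC][6-24 FREE]
Op 2: a = realloc(a, 2) -> a = 0; heap: [0-1 ALLOC][2-24 FREE]
Op 3: free(a) -> (freed a); heap: [0-24 FREE]
Op 4: b = malloc(6) -> b = 0; heap: [0-5 ALLOC][6-24 FREE]
Op 5: c = malloc(5) -> c = 6; heap: [0-5 ALLOC][6-10 ALLOC][11-24 FREE]
free(c): c = 6 -> block [6-10 ALLOC]; mark free, coalesce with adjacent free neighbors -> [0-5 ALLOC][6-24 FREE]

Answer: [0-5 ALLOC][6-24 FREE]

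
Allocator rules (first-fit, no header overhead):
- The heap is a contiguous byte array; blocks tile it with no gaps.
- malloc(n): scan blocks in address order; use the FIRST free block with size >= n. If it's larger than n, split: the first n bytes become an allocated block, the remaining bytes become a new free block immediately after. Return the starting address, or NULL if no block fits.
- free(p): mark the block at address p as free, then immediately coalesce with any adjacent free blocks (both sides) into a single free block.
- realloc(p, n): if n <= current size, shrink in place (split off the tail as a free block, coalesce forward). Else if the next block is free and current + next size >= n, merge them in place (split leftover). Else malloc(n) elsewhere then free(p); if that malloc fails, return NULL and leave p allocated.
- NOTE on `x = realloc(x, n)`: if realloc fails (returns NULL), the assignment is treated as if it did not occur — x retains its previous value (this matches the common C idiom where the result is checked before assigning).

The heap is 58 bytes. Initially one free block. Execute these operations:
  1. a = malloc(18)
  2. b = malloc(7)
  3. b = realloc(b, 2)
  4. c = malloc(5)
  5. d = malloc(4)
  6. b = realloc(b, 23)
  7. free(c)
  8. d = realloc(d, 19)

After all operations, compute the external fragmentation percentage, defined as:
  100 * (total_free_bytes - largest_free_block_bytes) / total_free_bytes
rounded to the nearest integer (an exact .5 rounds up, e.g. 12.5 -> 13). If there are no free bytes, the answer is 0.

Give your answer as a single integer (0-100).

Op 1: a = malloc(18) -> a = 0; heap: [0-17 ALLOC][18-57 FREE]
Op 2: b = malloc(7) -> b = 18; heap: [0-17 ALLOC][18-24 ALLOC][25-57 FREE]
Op 3: b = realloc(b, 2) -> b = 18; heap: [0-17 ALLOC][18-19 ALLOC][20-57 FREE]
Op 4: c = malloc(5) -> c = 20; heap: [0-17 ALLOC][18-19 ALLOC][20-24 ALLOC][25-57 FREE]
Op 5: d = malloc(4) -> d = 25; heap: [0-17 ALLOC][18-19 ALLOC][20-24 ALLOC][25-28 ALLOC][29-57 FREE]
Op 6: b = realloc(b, 23) -> b = 29; heap: [0-17 ALLOC][18-19 FREE][20-24 ALLOC][25-28 ALLOC][29-51 ALLOC][52-57 FREE]
Op 7: free(c) -> (freed c); heap: [0-17 ALLOC][18-24 FREE][25-28 ALLOC][29-51 ALLOC][52-57 FREE]
Op 8: d = realloc(d, 19) -> NULL (d unchanged); heap: [0-17 ALLOC][18-24 FREE][25-28 ALLOC][29-51 ALLOC][52-57 FREE]
Free blocks: [7 6] total_free=13 largest=7 -> 100*(13-7)/13 = 600/13 ≈ 46.154 -> rounds to 46

Answer: 46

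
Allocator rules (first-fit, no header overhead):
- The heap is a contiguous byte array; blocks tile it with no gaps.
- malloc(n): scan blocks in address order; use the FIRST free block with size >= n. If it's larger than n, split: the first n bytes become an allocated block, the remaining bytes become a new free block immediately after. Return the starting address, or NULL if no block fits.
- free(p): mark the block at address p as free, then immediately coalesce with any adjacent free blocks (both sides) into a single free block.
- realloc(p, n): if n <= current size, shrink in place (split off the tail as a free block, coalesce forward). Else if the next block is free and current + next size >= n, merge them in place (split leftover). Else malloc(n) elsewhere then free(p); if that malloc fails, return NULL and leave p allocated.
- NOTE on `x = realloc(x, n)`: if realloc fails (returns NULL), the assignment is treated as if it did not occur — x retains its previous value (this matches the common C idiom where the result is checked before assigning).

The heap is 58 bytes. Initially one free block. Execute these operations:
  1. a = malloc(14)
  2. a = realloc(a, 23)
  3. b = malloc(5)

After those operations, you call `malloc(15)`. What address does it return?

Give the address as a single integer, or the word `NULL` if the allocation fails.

Answer: 28

Derivation:
Op 1: a = malloc(14) -> a = 0; heap: [0-13 ALLOC][14-57 FREE]
Op 2: a = realloc(a, 23) -> a = 0; heap: [0-22 ALLOC][23-57 FREE]
Op 3: b = malloc(5) -> b = 23; heap: [0-22 ALLOC][23-27 ALLOC][28-57 FREE]
malloc(15): first-fit scan over [0-22 ALLOC][23-27 ALLOC][28-57 FREE] -> 28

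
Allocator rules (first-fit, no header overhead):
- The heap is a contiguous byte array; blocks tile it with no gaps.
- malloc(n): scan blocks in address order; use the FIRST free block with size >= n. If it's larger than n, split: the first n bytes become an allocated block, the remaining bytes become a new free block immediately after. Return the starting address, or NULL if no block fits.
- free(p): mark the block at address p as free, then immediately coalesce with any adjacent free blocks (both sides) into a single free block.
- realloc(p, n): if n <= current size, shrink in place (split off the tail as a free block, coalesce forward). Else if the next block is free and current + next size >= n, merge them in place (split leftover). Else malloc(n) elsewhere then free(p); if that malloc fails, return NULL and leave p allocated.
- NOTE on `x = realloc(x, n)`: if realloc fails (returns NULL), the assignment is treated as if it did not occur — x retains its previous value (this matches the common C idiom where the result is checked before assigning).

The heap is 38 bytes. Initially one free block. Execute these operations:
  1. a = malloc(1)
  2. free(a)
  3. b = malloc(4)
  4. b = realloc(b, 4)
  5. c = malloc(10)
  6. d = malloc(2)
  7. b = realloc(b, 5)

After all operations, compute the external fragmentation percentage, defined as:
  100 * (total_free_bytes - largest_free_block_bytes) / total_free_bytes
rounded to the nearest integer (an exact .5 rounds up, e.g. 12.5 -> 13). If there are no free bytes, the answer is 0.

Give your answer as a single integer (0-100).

Op 1: a = malloc(1) -> a = 0; heap: [0-0 ALLOC][1-37 FREE]
Op 2: free(a) -> (freed a); heap: [0-37 FREE]
Op 3: b = malloc(4) -> b = 0; heap: [0-3 ALLOC][4-37 FREE]
Op 4: b = realloc(b, 4) -> b = 0; heap: [0-3 ALLOC][4-37 FREE]
Op 5: c = malloc(10) -> c = 4; heap: [0-3 ALLOC][4-13 ALLOC][14-37 FREE]
Op 6: d = malloc(2) -> d = 14; heap: [0-3 ALLOC][4-13 ALLOC][14-15 ALLOC][16-37 FREE]
Op 7: b = realloc(b, 5) -> b = 16; heap: [0-3 FREE][4-13 ALLOC][14-15 ALLOC][16-20 ALLOC][21-37 FREE]
Free blocks: [4 17] total_free=21 largest=17 -> 100*(21-17)/21 = 400/21 ≈ 19.048 -> rounds to 19

Answer: 19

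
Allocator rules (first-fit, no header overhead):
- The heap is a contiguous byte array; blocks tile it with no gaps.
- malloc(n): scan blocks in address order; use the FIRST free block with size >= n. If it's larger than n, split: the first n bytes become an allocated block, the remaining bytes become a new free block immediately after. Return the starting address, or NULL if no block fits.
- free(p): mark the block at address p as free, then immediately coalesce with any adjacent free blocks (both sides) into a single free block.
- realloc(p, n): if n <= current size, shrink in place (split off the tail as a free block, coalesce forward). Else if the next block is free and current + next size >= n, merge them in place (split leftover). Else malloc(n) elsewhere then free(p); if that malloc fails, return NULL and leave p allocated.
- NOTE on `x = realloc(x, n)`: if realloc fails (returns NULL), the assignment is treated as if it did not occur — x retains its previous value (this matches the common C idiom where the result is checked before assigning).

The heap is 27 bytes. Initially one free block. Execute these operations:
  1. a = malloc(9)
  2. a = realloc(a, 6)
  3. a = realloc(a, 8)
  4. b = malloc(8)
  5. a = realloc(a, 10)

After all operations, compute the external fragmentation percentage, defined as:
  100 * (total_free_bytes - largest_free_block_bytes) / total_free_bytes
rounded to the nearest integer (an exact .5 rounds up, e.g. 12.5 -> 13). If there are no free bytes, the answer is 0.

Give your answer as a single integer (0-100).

Answer: 11

Derivation:
Op 1: a = malloc(9) -> a = 0; heap: [0-8 ALLOC][9-26 FREE]
Op 2: a = realloc(a, 6) -> a = 0; heap: [0-5 ALLOC][6-26 FREE]
Op 3: a = realloc(a, 8) -> a = 0; heap: [0-7 ALLOC][8-26 FREE]
Op 4: b = malloc(8) -> b = 8; heap: [0-7 ALLOC][8-15 ALLOC][16-26 FREE]
Op 5: a = realloc(a, 10) -> a = 16; heap: [0-7 FREE][8-15 ALLOC][16-25 ALLOC][26-26 FREE]
Free blocks: [8 1] total_free=9 largest=8 -> 100*(9-8)/9 = 100/9 ≈ 11.111 -> rounds to 11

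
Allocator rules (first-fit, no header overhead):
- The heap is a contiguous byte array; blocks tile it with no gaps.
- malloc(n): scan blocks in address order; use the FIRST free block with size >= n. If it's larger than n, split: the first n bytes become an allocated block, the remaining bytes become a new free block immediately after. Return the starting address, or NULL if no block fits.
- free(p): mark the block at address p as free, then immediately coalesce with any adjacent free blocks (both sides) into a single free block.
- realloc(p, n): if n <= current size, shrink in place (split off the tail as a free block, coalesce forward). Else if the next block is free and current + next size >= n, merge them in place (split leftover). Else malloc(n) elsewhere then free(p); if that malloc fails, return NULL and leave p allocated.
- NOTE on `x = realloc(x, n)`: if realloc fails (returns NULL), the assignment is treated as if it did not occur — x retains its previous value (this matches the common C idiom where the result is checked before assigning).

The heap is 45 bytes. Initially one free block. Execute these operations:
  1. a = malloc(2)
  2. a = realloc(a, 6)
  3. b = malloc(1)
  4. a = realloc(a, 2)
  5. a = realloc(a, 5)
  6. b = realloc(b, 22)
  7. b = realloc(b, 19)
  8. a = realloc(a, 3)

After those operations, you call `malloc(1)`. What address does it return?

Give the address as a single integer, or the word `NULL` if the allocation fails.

Answer: 3

Derivation:
Op 1: a = malloc(2) -> a = 0; heap: [0-1 ALLOC][2-44 FREE]
Op 2: a = realloc(a, 6) -> a = 0; heap: [0-5 ALLOC][6-44 FREE]
Op 3: b = malloc(1) -> b = 6; heap: [0-5 ALLOC][6-6 ALLOC][7-44 FREE]
Op 4: a = realloc(a, 2) -> a = 0; heap: [0-1 ALLOC][2-5 FREE][6-6 ALLOC][7-44 FREE]
Op 5: a = realloc(a, 5) -> a = 0; heap: [0-4 ALLOC][5-5 FREE][6-6 ALLOC][7-44 FREE]
Op 6: b = realloc(b, 22) -> b = 6; heap: [0-4 ALLOC][5-5 FREE][6-27 ALLOC][28-44 FREE]
Op 7: b = realloc(b, 19) -> b = 6; heap: [0-4 ALLOC][5-5 FREE][6-24 ALLOC][25-44 FREE]
Op 8: a = realloc(a, 3) -> a = 0; heap: [0-2 ALLOC][3-5 FREE][6-24 ALLOC][25-44 FREE]
malloc(1): first-fit scan over [0-2 ALLOC][3-5 FREE][6-24 ALLOC][25-44 FREE] -> 3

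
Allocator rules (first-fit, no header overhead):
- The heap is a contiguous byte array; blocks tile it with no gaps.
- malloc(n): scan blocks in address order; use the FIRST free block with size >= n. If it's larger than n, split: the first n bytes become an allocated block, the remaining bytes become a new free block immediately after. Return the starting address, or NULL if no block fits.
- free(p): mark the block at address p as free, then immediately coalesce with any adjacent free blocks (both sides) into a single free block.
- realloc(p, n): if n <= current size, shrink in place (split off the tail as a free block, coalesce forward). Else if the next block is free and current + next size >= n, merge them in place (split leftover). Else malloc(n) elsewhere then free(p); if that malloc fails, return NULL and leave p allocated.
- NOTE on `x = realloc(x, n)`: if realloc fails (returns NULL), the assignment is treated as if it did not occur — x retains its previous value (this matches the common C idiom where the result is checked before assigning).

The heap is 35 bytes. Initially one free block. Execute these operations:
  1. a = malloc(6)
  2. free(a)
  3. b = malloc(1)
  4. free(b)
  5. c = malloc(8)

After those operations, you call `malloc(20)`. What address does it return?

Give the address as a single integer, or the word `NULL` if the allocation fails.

Answer: 8

Derivation:
Op 1: a = malloc(6) -> a = 0; heap: [0-5 ALLOC][6-34 FREE]
Op 2: free(a) -> (freed a); heap: [0-34 FREE]
Op 3: b = malloc(1) -> b = 0; heap: [0-0 ALLOC][1-34 FREE]
Op 4: free(b) -> (freed b); heap: [0-34 FREE]
Op 5: c = malloc(8) -> c = 0; heap: [0-7 ALLOC][8-34 FREE]
malloc(20): first-fit scan over [0-7 ALLOC][8-34 FREE] -> 8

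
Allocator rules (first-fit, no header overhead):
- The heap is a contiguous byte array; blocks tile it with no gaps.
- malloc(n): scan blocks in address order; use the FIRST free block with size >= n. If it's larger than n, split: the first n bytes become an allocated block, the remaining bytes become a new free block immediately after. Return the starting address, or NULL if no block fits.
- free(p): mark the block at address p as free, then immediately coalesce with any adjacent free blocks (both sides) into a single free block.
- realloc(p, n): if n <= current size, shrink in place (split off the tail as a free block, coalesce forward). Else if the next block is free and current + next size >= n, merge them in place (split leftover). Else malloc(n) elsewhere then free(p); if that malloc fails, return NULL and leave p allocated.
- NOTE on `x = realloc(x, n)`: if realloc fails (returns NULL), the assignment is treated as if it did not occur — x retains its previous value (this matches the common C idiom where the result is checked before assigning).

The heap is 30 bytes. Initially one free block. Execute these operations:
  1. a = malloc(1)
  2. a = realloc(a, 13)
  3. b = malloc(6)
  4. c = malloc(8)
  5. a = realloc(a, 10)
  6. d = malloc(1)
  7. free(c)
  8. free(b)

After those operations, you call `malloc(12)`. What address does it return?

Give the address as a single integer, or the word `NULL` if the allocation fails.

Op 1: a = malloc(1) -> a = 0; heap: [0-0 ALLOC][1-29 FREE]
Op 2: a = realloc(a, 13) -> a = 0; heap: [0-12 ALLOC][13-29 FREE]
Op 3: b = malloc(6) -> b = 13; heap: [0-12 ALLOC][13-18 ALLOC][19-29 FREE]
Op 4: c = malloc(8) -> c = 19; heap: [0-12 ALLOC][13-18 ALLOC][19-26 ALLOC][27-29 FREE]
Op 5: a = realloc(a, 10) -> a = 0; heap: [0-9 ALLOC][10-12 FREE][13-18 ALLOC][19-26 ALLOC][27-29 FREE]
Op 6: d = malloc(1) -> d = 10; heap: [0-9 ALLOC][10-10 ALLOC][11-12 FREE][13-18 ALLOC][19-26 ALLOC][27-29 FREE]
Op 7: free(c) -> (freed c); heap: [0-9 ALLOC][10-10 ALLOC][11-12 FREE][13-18 ALLOC][19-29 FREE]
Op 8: free(b) -> (freed b); heap: [0-9 ALLOC][10-10 ALLOC][11-29 FREE]
malloc(12): first-fit scan over [0-9 ALLOC][10-10 ALLOC][11-29 FREE] -> 11

Answer: 11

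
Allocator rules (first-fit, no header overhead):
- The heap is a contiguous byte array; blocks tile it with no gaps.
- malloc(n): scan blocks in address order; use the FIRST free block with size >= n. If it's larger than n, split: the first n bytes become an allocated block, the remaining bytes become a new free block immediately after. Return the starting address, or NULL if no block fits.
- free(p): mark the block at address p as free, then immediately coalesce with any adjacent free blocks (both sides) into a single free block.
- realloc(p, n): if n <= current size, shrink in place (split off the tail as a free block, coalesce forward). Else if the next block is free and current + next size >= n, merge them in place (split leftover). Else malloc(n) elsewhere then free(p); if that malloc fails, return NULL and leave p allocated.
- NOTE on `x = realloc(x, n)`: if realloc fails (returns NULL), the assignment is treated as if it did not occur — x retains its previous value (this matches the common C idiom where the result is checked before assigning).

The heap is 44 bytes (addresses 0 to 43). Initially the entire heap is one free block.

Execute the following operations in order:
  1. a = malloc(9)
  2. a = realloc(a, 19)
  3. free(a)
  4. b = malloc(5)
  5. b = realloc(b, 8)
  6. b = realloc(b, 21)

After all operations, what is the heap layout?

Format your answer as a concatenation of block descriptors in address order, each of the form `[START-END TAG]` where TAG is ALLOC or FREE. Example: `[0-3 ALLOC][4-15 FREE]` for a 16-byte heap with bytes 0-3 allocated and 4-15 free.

Op 1: a = malloc(9) -> a = 0; heap: [0-8 ALLOC][9-43 FREE]
Op 2: a = realloc(a, 19) -> a = 0; heap: [0-18 ALLOC][19-43 FREE]
Op 3: free(a) -> (freed a); heap: [0-43 FREE]
Op 4: b = malloc(5) -> b = 0; heap: [0-4 ALLOC][5-43 FREE]
Op 5: b = realloc(b, 8) -> b = 0; heap: [0-7 ALLOC][8-43 FREE]
Op 6: b = realloc(b, 21) -> b = 0; heap: [0-20 ALLOC][21-43 FREE]

Answer: [0-20 ALLOC][21-43 FREE]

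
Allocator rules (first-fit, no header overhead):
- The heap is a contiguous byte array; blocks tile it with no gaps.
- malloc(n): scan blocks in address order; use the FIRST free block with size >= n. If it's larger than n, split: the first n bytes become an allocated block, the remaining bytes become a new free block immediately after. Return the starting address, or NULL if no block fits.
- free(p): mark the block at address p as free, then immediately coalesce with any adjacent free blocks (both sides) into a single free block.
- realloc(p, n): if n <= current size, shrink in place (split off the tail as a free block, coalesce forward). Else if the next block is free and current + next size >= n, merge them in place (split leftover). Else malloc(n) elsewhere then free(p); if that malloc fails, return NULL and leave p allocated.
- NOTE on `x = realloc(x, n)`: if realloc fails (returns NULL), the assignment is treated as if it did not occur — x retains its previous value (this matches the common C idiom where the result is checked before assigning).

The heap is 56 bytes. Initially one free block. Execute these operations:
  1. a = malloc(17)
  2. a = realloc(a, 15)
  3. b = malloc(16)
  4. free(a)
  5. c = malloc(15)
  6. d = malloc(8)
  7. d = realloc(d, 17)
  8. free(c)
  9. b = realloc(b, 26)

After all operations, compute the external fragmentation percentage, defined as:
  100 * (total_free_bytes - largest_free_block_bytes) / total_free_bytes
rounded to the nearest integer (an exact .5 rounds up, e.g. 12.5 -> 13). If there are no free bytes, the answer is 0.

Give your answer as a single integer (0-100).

Answer: 35

Derivation:
Op 1: a = malloc(17) -> a = 0; heap: [0-16 ALLOC][17-55 FREE]
Op 2: a = realloc(a, 15) -> a = 0; heap: [0-14 ALLOC][15-55 FREE]
Op 3: b = malloc(16) -> b = 15; heap: [0-14 ALLOC][15-30 ALLOC][31-55 FREE]
Op 4: free(a) -> (freed a); heap: [0-14 FREE][15-30 ALLOC][31-55 FREE]
Op 5: c = malloc(15) -> c = 0; heap: [0-14 ALLOC][15-30 ALLOC][31-55 FREE]
Op 6: d = malloc(8) -> d = 31; heap: [0-14 ALLOC][15-30 ALLOC][31-38 ALLOC][39-55 FREE]
Op 7: d = realloc(d, 17) -> d = 31; heap: [0-14 ALLOC][15-30 ALLOC][31-47 ALLOC][48-55 FREE]
Op 8: free(c) -> (freed c); heap: [0-14 FREE][15-30 ALLOC][31-47 ALLOC][48-55 FREE]
Op 9: b = realloc(b, 26) -> NULL (b unchanged); heap: [0-14 FREE][15-30 ALLOC][31-47 ALLOC][48-55 FREE]
Free blocks: [15 8] total_free=23 largest=15 -> 100*(23-15)/23 = 800/23 ≈ 34.783 -> rounds to 35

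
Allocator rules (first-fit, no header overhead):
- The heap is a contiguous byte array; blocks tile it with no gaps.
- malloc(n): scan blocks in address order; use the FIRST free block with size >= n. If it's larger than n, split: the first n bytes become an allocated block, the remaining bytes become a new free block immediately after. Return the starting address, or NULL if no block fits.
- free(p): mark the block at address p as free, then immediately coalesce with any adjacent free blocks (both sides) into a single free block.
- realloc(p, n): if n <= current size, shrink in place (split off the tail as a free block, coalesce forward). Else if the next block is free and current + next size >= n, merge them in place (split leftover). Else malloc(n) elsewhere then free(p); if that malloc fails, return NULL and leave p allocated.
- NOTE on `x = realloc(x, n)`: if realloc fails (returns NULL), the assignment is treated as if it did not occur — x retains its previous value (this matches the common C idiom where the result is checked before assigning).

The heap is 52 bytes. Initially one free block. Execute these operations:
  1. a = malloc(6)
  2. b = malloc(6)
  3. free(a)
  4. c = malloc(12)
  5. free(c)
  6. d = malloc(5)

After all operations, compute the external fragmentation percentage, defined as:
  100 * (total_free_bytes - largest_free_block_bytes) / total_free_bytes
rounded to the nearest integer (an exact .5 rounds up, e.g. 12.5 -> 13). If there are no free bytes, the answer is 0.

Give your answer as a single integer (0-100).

Answer: 2

Derivation:
Op 1: a = malloc(6) -> a = 0; heap: [0-5 ALLOC][6-51 FREE]
Op 2: b = malloc(6) -> b = 6; heap: [0-5 ALLOC][6-11 ALLOC][12-51 FREE]
Op 3: free(a) -> (freed a); heap: [0-5 FREE][6-11 ALLOC][12-51 FREE]
Op 4: c = malloc(12) -> c = 12; heap: [0-5 FREE][6-11 ALLOC][12-23 ALLOC][24-51 FREE]
Op 5: free(c) -> (freed c); heap: [0-5 FREE][6-11 ALLOC][12-51 FREE]
Op 6: d = malloc(5) -> d = 0; heap: [0-4 ALLOC][5-5 FREE][6-11 ALLOC][12-51 FREE]
Free blocks: [1 40] total_free=41 largest=40 -> 100*(41-40)/41 = 100/41 ≈ 2.439 -> rounds to 2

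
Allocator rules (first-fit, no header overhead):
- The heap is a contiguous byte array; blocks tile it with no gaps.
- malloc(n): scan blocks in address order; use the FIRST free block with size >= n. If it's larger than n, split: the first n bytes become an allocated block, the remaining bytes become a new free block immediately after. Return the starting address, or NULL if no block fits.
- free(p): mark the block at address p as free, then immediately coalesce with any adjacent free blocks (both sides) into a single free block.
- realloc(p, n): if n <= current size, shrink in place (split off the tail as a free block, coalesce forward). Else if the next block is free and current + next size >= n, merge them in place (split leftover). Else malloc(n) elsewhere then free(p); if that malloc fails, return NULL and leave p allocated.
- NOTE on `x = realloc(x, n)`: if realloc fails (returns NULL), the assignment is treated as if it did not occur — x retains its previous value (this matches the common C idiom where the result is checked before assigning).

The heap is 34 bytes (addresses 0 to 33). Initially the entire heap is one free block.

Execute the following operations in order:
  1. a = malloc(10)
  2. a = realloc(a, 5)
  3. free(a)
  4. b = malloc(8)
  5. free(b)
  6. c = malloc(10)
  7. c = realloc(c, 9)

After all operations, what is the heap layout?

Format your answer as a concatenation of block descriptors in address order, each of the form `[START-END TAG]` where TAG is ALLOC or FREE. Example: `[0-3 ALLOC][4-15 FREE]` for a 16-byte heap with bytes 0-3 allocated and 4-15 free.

Op 1: a = malloc(10) -> a = 0; heap: [0-9 ALLOC][10-33 FREE]
Op 2: a = realloc(a, 5) -> a = 0; heap: [0-4 ALLOC][5-33 FREE]
Op 3: free(a) -> (freed a); heap: [0-33 FREE]
Op 4: b = malloc(8) -> b = 0; heap: [0-7 ALLOC][8-33 FREE]
Op 5: free(b) -> (freed b); heap: [0-33 FREE]
Op 6: c = malloc(10) -> c = 0; heap: [0-9 ALLOC][10-33 FREE]
Op 7: c = realloc(c, 9) -> c = 0; heap: [0-8 ALLOC][9-33 FREE]

Answer: [0-8 ALLOC][9-33 FREE]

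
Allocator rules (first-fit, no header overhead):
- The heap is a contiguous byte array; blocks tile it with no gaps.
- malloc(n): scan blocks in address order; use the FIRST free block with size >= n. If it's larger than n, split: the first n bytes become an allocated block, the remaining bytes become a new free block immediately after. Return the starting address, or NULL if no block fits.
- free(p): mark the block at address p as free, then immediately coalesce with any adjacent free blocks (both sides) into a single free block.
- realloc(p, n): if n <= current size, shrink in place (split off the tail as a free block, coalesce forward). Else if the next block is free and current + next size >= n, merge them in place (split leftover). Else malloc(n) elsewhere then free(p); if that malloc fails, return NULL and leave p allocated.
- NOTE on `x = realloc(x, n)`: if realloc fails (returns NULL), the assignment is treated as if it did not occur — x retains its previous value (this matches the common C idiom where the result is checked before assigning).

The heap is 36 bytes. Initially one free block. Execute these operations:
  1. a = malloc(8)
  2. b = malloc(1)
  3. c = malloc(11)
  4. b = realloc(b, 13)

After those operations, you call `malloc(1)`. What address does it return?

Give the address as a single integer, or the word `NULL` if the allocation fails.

Op 1: a = malloc(8) -> a = 0; heap: [0-7 ALLOC][8-35 FREE]
Op 2: b = malloc(1) -> b = 8; heap: [0-7 ALLOC][8-8 ALLOC][9-35 FREE]
Op 3: c = malloc(11) -> c = 9; heap: [0-7 ALLOC][8-8 ALLOC][9-19 ALLOC][20-35 FREE]
Op 4: b = realloc(b, 13) -> b = 20; heap: [0-7 ALLOC][8-8 FREE][9-19 ALLOC][20-32 ALLOC][33-35 FREE]
malloc(1): first-fit scan over [0-7 ALLOC][8-8 FREE][9-19 ALLOC][20-32 ALLOC][33-35 FREE] -> 8

Answer: 8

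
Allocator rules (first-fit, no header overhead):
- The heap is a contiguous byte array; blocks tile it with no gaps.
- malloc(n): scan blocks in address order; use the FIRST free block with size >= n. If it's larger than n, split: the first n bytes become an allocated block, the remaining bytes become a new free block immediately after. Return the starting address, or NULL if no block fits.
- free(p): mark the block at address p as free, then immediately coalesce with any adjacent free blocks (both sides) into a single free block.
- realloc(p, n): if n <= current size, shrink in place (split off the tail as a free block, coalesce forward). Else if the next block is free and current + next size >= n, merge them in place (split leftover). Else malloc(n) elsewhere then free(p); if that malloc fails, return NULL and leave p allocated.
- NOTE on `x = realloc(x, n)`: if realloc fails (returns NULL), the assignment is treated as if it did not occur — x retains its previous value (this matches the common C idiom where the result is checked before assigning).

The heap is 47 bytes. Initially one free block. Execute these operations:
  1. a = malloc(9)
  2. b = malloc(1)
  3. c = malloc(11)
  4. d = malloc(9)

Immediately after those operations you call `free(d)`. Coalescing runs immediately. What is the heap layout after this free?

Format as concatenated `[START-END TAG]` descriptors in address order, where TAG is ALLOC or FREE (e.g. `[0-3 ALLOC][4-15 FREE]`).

Op 1: a = malloc(9) -> a = 0; heap: [0-8 ALLOC][9-46 FREE]
Op 2: b = malloc(1) -> b = 9; heap: [0-8 ALLOC][9-9 ALLOC][10-46 FREE]
Op 3: c = malloc(11) -> c = 10; heap: [0-8 ALLOC][9-9 ALLOC][10-20 ALLOC][21-46 FREE]
Op 4: d = malloc(9) -> d = 21; heap: [0-8 ALLOC][9-9 ALLOC][10-20 ALLOC][21-29 ALLOC][30-46 FREE]
free(d): d = 21 -> block [21-29 ALLOC]; mark free, coalesce with adjacent free neighbors -> [0-8 ALLOC][9-9 ALLOC][10-20 ALLOC][21-46 FREE]

Answer: [0-8 ALLOC][9-9 ALLOC][10-20 ALLOC][21-46 FREE]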